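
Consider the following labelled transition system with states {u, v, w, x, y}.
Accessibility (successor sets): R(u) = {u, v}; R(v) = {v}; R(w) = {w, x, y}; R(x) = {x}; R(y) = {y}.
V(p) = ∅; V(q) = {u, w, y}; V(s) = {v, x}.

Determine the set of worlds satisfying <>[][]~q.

Recall that []ψ holds at a world iff ψ holds at every accessible world, and <>ψ holds iff ψ holds at some accessible world.
Let φ = <>[][]~q. Evaluate φ at each world:
  u (successors {u, v}): φ is true.
  v (successors {v}): φ is true.
  w (successors {w, x, y}): φ is true.
  x (successors {x}): φ is true.
  y (successors {y}): φ is false.
For instance, at u:
  At u: <>[][]~q requires [][]~q at some successor in {u, v}.
    [][]~q holds at v, so <>[][]~q is true at u.
      At v: [][]~q requires []~q at every successor {v}.
        At v: []~q is true.
      So [][]~q is true at v.
Satisfying worlds: {u, v, w, x}

u, v, w, x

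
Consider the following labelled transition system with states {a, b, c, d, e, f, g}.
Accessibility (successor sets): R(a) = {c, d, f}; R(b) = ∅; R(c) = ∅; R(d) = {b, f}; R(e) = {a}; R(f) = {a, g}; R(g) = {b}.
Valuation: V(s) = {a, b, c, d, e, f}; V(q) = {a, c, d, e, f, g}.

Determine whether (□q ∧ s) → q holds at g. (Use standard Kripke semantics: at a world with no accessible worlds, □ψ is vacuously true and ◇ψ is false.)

Recall that □ψ holds at a world iff ψ holds at every accessible world, and ◇ψ holds iff ψ holds at some accessible world.
At g: □q ∧ s is false, q is true, so (□q ∧ s) → q is true.
  At g: □q is false, s is false, so □q ∧ s is false.
    At g: □q requires q at every successor {b}.
      q fails at b, so □q is false at g.

Yes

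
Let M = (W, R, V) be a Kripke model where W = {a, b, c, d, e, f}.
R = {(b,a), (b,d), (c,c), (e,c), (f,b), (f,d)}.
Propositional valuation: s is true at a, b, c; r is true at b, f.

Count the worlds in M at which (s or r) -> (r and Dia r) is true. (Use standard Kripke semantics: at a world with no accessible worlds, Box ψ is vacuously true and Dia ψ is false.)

Let φ = (s or r) -> (r and Dia r). Evaluate φ at each world:
  a (successors ∅): φ is false.
  b (successors {a, d}): φ is false.
  c (successors {c}): φ is false.
  d (successors ∅): φ is true.
  e (successors {c}): φ is true.
  f (successors {b, d}): φ is true.
For instance, at c:
  At c: s or r is true, r and Dia r is false, so (s or r) -> (r and Dia r) is false.
    At c: r is false, Dia r is false, so r and Dia r is false.
      At c: Dia r requires r at some successor in {c}.
        At c: r is false.
      So Dia r is false at c.
Satisfying worlds: {d, e, f}

3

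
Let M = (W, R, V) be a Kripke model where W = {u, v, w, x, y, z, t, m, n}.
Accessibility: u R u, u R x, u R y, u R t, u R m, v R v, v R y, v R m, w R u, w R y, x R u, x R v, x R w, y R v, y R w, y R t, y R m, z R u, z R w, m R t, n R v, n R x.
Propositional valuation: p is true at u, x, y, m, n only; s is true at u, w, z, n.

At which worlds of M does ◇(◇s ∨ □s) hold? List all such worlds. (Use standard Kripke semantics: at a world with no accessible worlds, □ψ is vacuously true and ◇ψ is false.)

Let φ = ◇(◇s ∨ □s). Evaluate φ at each world:
  u (successors {u, x, y, t, m}): φ is true.
  v (successors {v, y, m}): φ is true.
  w (successors {u, y}): φ is true.
  x (successors {u, v, w}): φ is true.
  y (successors {v, w, t, m}): φ is true.
  z (successors {u, w}): φ is true.
  t (successors ∅): φ is false.
  m (successors {t}): φ is true.
  n (successors {v, x}): φ is true.
For instance, at u:
  At u: ◇(◇s ∨ □s) requires ◇s ∨ □s at some successor in {u, x, y, t, m}.
    ◇s ∨ □s holds at u, so ◇(◇s ∨ □s) is true at u.
      At u: ◇s is true, □s is false, so ◇s ∨ □s is true.
Satisfying worlds: {u, v, w, x, y, z, m, n}

u, v, w, x, y, z, m, n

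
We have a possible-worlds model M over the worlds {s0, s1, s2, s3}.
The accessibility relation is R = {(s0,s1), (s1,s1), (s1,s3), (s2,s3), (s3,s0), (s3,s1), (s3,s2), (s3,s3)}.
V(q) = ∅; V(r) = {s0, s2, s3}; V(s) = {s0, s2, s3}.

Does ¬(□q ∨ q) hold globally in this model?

Recall that □ψ holds at a world iff ψ holds at every accessible world, and ◇ψ holds iff ψ holds at some accessible world.
Let φ = ¬(□q ∨ q). Evaluate φ at each world:
  s0 (successors {s1}): φ is true.
  s1 (successors {s1, s3}): φ is true.
  s2 (successors {s3}): φ is true.
  s3 (successors {s0, s1, s2, s3}): φ is true.
For instance, at s3:
  At s3: □q ∨ q is false, so ¬(□q ∨ q) is true.
    At s3: □q is false, q is false, so □q ∨ q is false.
      At s3: □q requires q at every successor {s0, s1, s2, s3}.
        q fails at s0, so □q is false at s3.

Yes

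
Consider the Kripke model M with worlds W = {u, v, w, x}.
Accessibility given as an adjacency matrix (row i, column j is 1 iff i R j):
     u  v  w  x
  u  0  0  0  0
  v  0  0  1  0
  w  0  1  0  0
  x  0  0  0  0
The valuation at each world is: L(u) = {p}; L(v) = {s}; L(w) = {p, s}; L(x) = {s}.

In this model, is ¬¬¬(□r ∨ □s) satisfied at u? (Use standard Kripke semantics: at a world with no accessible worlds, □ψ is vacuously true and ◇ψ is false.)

No

At u: ¬¬(□r ∨ □s) is true, so ¬¬¬(□r ∨ □s) is false.
  At u: ¬(□r ∨ □s) is false, so ¬¬(□r ∨ □s) is true.
    At u: □r ∨ □s is true, so ¬(□r ∨ □s) is false.
      At u: □r is true, □s is true, so □r ∨ □s is true.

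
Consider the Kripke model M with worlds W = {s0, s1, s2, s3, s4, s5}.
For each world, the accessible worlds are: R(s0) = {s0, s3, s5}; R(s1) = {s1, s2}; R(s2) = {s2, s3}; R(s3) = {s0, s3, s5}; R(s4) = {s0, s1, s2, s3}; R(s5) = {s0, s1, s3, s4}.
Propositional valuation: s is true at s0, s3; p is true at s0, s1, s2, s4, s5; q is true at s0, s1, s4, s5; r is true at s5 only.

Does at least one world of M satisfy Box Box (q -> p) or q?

Let φ = Box Box (q -> p) or q. Evaluate φ at each world:
  s0 (successors {s0, s3, s5}): φ is true.
  s1 (successors {s1, s2}): φ is true.
  s2 (successors {s2, s3}): φ is true.
  s3 (successors {s0, s3, s5}): φ is true.
  s4 (successors {s0, s1, s2, s3}): φ is true.
  s5 (successors {s0, s1, s3, s4}): φ is true.
Detail at s0 (witness):
  At s0: Box Box (q -> p) is true, q is true, so Box Box (q -> p) or q is true.
    At s0: Box Box (q -> p) requires Box (q -> p) at every successor {s0, s3, s5}.
      At s0: Box (q -> p) is true.
      At s3: Box (q -> p) is true.
      At s5: Box (q -> p) is true.
    So Box Box (q -> p) is true at s0.

Yes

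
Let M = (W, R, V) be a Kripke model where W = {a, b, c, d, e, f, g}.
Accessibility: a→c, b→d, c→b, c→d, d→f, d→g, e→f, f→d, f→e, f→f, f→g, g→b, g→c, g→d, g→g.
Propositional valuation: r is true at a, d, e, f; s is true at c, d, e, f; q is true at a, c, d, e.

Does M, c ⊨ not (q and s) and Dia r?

No

At c: not (q and s) is false, Dia r is true, so not (q and s) and Dia r is false.
  At c: Dia r requires r at some successor in {b, d}.
    r holds at d, so Dia r is true at c.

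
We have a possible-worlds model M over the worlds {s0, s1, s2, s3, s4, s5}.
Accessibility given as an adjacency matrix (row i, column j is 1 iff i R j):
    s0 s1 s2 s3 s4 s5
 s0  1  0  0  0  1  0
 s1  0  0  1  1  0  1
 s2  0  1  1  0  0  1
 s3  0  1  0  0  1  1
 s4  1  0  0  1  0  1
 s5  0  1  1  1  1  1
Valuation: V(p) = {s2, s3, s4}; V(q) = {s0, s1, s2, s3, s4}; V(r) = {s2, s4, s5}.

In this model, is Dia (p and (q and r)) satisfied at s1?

At s1: Dia (p and (q and r)) requires p and (q and r) at some successor in {s2, s3, s5}.
  p and (q and r) holds at s2, so Dia (p and (q and r)) is true at s1.

Yes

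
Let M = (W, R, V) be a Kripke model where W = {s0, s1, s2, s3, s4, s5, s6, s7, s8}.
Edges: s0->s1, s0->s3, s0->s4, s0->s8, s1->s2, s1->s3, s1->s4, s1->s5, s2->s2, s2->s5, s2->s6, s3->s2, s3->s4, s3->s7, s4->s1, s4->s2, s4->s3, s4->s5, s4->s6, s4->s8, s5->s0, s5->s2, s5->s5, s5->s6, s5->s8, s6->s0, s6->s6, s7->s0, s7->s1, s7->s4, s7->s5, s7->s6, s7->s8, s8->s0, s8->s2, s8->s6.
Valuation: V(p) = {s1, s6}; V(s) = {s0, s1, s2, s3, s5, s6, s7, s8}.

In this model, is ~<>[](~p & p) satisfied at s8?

Yes

Recall that []ψ holds at a world iff ψ holds at every accessible world, and <>ψ holds iff ψ holds at some accessible world.
At s8: <>[](~p & p) is false, so ~<>[](~p & p) is true.
  At s8: <>[](~p & p) requires [](~p & p) at some successor in {s0, s2, s6}.
    At s0: [](~p & p) is false.
    At s2: [](~p & p) is false.
    At s6: [](~p & p) is false.
  So <>[](~p & p) is false at s8.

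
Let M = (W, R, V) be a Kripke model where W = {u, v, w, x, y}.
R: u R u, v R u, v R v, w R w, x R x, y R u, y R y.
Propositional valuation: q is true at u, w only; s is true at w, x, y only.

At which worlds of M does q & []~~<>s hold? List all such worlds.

w

Recall that []ψ holds at a world iff ψ holds at every accessible world, and <>ψ holds iff ψ holds at some accessible world.
Let φ = q & []~~<>s. Evaluate φ at each world:
  u (successors {u}): φ is false.
  v (successors {u, v}): φ is false.
  w (successors {w}): φ is true.
  x (successors {x}): φ is false.
  y (successors {u, y}): φ is false.
For instance, at y:
  At y: q is false, []~~<>s is false, so q & []~~<>s is false.
    At y: []~~<>s requires ~~<>s at every successor {u, y}.
      ~~<>s fails at u, so []~~<>s is false at y.
Satisfying worlds: {w}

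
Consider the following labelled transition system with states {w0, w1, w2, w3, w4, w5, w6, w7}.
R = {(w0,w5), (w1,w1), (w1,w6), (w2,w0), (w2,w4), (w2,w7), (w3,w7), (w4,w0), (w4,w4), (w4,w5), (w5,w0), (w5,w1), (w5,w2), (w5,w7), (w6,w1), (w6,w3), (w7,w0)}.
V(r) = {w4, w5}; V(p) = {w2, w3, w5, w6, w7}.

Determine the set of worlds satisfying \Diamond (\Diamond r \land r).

Let φ = \Diamond (\Diamond r \land r). Evaluate φ at each world:
  w0 (successors {w5}): φ is false.
  w1 (successors {w1, w6}): φ is false.
  w2 (successors {w0, w4, w7}): φ is true.
  w3 (successors {w7}): φ is false.
  w4 (successors {w0, w4, w5}): φ is true.
  w5 (successors {w0, w1, w2, w7}): φ is false.
  w6 (successors {w1, w3}): φ is false.
  w7 (successors {w0}): φ is false.
For instance, at w7:
  At w7: \Diamond (\Diamond r \land r) requires \Diamond r \land r at some successor in {w0}.
    At w0: \Diamond r \land r is false.
  So \Diamond (\Diamond r \land r) is false at w7.
Satisfying worlds: {w2, w4}

w2, w4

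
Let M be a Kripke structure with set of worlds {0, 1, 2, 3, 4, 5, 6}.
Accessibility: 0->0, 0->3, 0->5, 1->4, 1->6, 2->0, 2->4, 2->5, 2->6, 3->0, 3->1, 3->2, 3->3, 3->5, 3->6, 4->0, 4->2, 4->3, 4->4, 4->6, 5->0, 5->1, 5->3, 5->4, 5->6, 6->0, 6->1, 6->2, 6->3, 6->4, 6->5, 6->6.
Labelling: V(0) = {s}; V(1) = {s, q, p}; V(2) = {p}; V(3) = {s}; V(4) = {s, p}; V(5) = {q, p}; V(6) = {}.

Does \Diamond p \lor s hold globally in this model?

Yes

Let φ = \Diamond p \lor s. Evaluate φ at each world:
  0 (successors {0, 3, 5}): φ is true.
  1 (successors {4, 6}): φ is true.
  2 (successors {0, 4, 5, 6}): φ is true.
  3 (successors {0, 1, 2, 3, 5, 6}): φ is true.
  4 (successors {0, 2, 3, 4, 6}): φ is true.
  5 (successors {0, 1, 3, 4, 6}): φ is true.
  6 (successors {0, 1, 2, 3, 4, 5, 6}): φ is true.
For instance, at 1:
  At 1: \Diamond p is true, s is true, so \Diamond p \lor s is true.
    At 1: \Diamond p requires p at some successor in {4, 6}.
      p holds at 4, so \Diamond p is true at 1.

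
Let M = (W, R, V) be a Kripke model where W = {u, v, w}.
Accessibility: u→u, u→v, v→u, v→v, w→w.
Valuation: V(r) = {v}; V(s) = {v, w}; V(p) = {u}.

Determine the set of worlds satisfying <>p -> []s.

w

Let φ = <>p -> []s. Evaluate φ at each world:
  u (successors {u, v}): φ is false.
  v (successors {u, v}): φ is false.
  w (successors {w}): φ is true.
For instance, at v:
  At v: <>p is true, []s is false, so <>p -> []s is false.
    At v: <>p requires p at some successor in {u, v}.
      p holds at u, so <>p is true at v.
    At v: []s requires s at every successor {u, v}.
      s fails at u, so []s is false at v.
Satisfying worlds: {w}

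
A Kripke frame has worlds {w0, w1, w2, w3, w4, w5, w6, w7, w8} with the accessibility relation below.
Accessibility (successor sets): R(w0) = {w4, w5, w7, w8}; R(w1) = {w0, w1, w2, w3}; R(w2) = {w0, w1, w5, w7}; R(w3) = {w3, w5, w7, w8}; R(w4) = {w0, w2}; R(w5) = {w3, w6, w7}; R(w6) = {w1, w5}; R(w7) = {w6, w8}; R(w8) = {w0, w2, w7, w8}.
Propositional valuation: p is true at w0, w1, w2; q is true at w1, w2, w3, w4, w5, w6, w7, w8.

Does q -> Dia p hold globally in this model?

No

Let φ = q -> Dia p. Evaluate φ at each world:
  w0 (successors {w4, w5, w7, w8}): φ is true.
  w1 (successors {w0, w1, w2, w3}): φ is true.
  w2 (successors {w0, w1, w5, w7}): φ is true.
  w3 (successors {w3, w5, w7, w8}): φ is false.
  w4 (successors {w0, w2}): φ is true.
  w5 (successors {w3, w6, w7}): φ is false.
  w6 (successors {w1, w5}): φ is true.
  w7 (successors {w6, w8}): φ is false.
  w8 (successors {w0, w2, w7, w8}): φ is true.
Detail at w3 (counterexample):
  At w3: q is true, Dia p is false, so q -> Dia p is false.
    At w3: Dia p requires p at some successor in {w3, w5, w7, w8}.
      At w3: p is false.
      At w5: p is false.
      At w7: p is false.
      At w8: p is false.
    So Dia p is false at w3.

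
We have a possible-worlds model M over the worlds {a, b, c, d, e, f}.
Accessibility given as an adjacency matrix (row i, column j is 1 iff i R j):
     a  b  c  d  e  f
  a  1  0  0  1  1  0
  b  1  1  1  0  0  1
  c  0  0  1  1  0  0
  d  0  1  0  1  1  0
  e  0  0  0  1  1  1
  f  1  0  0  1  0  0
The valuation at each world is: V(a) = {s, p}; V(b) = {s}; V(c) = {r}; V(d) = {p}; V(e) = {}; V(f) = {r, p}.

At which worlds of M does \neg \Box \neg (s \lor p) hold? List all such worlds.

Let φ = \neg \Box \neg (s \lor p). Evaluate φ at each world:
  a (successors {a, d, e}): φ is true.
  b (successors {a, b, c, f}): φ is true.
  c (successors {c, d}): φ is true.
  d (successors {b, d, e}): φ is true.
  e (successors {d, e, f}): φ is true.
  f (successors {a, d}): φ is true.
For instance, at f:
  At f: \Box \neg (s \lor p) is false, so \neg \Box \neg (s \lor p) is true.
    At f: \Box \neg (s \lor p) requires \neg (s \lor p) at every successor {a, d}.
      \neg (s \lor p) fails at a, so \Box \neg (s \lor p) is false at f.
Satisfying worlds: {a, b, c, d, e, f}

a, b, c, d, e, f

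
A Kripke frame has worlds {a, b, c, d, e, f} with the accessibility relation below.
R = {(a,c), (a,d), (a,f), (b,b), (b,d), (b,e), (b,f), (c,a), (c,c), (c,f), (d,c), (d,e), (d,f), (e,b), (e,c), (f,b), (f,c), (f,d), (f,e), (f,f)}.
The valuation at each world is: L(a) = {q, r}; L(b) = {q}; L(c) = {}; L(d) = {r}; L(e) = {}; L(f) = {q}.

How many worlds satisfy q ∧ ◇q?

Let φ = q ∧ ◇q. Evaluate φ at each world:
  a (successors {c, d, f}): φ is true.
  b (successors {b, d, e, f}): φ is true.
  c (successors {a, c, f}): φ is false.
  d (successors {c, e, f}): φ is false.
  e (successors {b, c}): φ is false.
  f (successors {b, c, d, e, f}): φ is true.
For instance, at d:
  At d: q is false, ◇q is true, so q ∧ ◇q is false.
    At d: ◇q requires q at some successor in {c, e, f}.
      q holds at f, so ◇q is true at d.
Satisfying worlds: {a, b, f}

3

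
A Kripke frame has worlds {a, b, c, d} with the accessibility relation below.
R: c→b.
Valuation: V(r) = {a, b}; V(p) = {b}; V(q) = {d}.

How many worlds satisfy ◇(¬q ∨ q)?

1

Let φ = ◇(¬q ∨ q). Evaluate φ at each world:
  a (successors ∅): φ is false.
  b (successors ∅): φ is false.
  c (successors {b}): φ is true.
  d (successors ∅): φ is false.
For instance, at c:
  At c: ◇(¬q ∨ q) requires ¬q ∨ q at some successor in {b}.
    ¬q ∨ q holds at b, so ◇(¬q ∨ q) is true at c.
Satisfying worlds: {c}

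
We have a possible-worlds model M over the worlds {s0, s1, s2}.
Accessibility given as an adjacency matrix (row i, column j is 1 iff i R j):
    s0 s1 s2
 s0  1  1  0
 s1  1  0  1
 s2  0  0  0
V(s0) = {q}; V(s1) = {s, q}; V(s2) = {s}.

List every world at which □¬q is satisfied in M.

s2

Let φ = □¬q. Evaluate φ at each world:
  s0 (successors {s0, s1}): φ is false.
  s1 (successors {s0, s2}): φ is false.
  s2 (successors ∅): φ is true.
For instance, at s0:
  At s0: □¬q requires ¬q at every successor {s0, s1}.
    ¬q fails at s0, so □¬q is false at s0.
Satisfying worlds: {s2}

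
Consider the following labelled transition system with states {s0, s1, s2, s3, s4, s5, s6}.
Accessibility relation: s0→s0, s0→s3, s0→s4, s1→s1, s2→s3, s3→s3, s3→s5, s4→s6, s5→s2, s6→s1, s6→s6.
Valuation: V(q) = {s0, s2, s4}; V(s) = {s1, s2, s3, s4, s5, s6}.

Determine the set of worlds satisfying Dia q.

s0, s5

Let φ = Dia q. Evaluate φ at each world:
  s0 (successors {s0, s3, s4}): φ is true.
  s1 (successors {s1}): φ is false.
  s2 (successors {s3}): φ is false.
  s3 (successors {s3, s5}): φ is false.
  s4 (successors {s6}): φ is false.
  s5 (successors {s2}): φ is true.
  s6 (successors {s1, s6}): φ is false.
For instance, at s4:
  At s4: Dia q requires q at some successor in {s6}.
    At s6: q is false.
  So Dia q is false at s4.
Satisfying worlds: {s0, s5}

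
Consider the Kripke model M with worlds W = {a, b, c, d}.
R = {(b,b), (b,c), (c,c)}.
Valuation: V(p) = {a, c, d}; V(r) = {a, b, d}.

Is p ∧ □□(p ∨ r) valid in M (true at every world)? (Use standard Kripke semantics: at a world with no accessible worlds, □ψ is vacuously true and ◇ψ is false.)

No

Let φ = p ∧ □□(p ∨ r). Evaluate φ at each world:
  a (successors ∅): φ is true.
  b (successors {b, c}): φ is false.
  c (successors {c}): φ is true.
  d (successors ∅): φ is true.
Detail at b (counterexample):
  At b: p is false, □□(p ∨ r) is true, so p ∧ □□(p ∨ r) is false.
    At b: □□(p ∨ r) requires □(p ∨ r) at every successor {b, c}.
      At b: □(p ∨ r) is true.
      At c: □(p ∨ r) is true.
    So □□(p ∨ r) is true at b.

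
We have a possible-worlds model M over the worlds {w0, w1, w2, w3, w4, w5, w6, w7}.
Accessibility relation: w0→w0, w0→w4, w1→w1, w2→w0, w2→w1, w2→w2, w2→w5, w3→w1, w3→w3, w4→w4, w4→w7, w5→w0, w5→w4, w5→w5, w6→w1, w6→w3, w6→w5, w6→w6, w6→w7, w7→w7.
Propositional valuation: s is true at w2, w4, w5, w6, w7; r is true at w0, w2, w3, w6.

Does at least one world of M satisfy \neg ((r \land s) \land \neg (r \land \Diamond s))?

Let φ = \neg ((r \land s) \land \neg (r \land \Diamond s)). Evaluate φ at each world:
  w0 (successors {w0, w4}): φ is true.
  w1 (successors {w1}): φ is true.
  w2 (successors {w0, w1, w2, w5}): φ is true.
  w3 (successors {w1, w3}): φ is true.
  w4 (successors {w4, w7}): φ is true.
  w5 (successors {w0, w4, w5}): φ is true.
  w6 (successors {w1, w3, w5, w6, w7}): φ is true.
  w7 (successors {w7}): φ is true.
Detail at w0 (witness):
  At w0: (r \land s) \land \neg (r \land \Diamond s) is false, so \neg ((r \land s) \land \neg (r \land \Diamond s)) is true.
    At w0: r \land s is false, \neg (r \land \Diamond s) is false, so (r \land s) \land \neg (r \land \Diamond s) is false.
      At w0: r \land \Diamond s is true, so \neg (r \land \Diamond s) is false.

Yes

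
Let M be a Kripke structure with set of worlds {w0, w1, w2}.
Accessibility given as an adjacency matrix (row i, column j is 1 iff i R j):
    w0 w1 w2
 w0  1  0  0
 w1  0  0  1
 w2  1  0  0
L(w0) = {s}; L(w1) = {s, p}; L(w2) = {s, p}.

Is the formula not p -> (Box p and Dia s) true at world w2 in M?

Yes

At w2: not p is false, Box p and Dia s is false, so not p -> (Box p and Dia s) is true.
  At w2: Box p is false, Dia s is true, so Box p and Dia s is false.
    At w2: Box p requires p at every successor {w0}.
      p fails at w0, so Box p is false at w2.
    At w2: Dia s requires s at some successor in {w0}.
      s holds at w0, so Dia s is true at w2.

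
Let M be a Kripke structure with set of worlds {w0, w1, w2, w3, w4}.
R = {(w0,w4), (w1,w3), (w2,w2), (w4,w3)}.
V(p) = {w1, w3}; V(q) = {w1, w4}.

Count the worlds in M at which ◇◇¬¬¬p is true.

Let φ = ◇◇¬¬¬p. Evaluate φ at each world:
  w0 (successors {w4}): φ is false.
  w1 (successors {w3}): φ is false.
  w2 (successors {w2}): φ is true.
  w3 (successors ∅): φ is false.
  w4 (successors {w3}): φ is false.
For instance, at w0:
  At w0: ◇◇¬¬¬p requires ◇¬¬¬p at some successor in {w4}.
    At w4: ◇¬¬¬p is false.
  So ◇◇¬¬¬p is false at w0.
Satisfying worlds: {w2}

1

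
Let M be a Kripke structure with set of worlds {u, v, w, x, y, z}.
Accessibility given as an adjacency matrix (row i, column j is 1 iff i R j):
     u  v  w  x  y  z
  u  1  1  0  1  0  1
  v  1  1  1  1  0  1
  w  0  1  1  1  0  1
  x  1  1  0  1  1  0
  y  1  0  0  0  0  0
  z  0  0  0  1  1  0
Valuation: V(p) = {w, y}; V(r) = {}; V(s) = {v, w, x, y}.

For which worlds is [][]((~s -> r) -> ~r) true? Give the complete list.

u, v, w, x, y, z

Let φ = [][]((~s -> r) -> ~r). Evaluate φ at each world:
  u (successors {u, v, x, z}): φ is true.
  v (successors {u, v, w, x, z}): φ is true.
  w (successors {v, w, x, z}): φ is true.
  x (successors {u, v, x, y}): φ is true.
  y (successors {u}): φ is true.
  z (successors {x, y}): φ is true.
For instance, at x:
  At x: [][]((~s -> r) -> ~r) requires []((~s -> r) -> ~r) at every successor {u, v, x, y}.
    At u: []((~s -> r) -> ~r) is true.
    At v: []((~s -> r) -> ~r) is true.
    At x: []((~s -> r) -> ~r) is true.
    At y: []((~s -> r) -> ~r) is true.
  So [][]((~s -> r) -> ~r) is true at x.
Satisfying worlds: {u, v, w, x, y, z}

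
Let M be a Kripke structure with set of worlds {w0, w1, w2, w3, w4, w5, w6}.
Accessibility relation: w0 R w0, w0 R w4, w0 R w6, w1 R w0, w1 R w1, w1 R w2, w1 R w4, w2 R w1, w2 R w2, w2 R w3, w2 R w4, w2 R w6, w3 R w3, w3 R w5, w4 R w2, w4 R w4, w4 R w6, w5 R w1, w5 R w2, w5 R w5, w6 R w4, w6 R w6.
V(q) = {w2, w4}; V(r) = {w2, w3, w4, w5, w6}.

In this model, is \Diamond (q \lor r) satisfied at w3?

Yes

Recall that \Diamond ψ holds at a world iff ψ holds at some accessible world.
At w3: \Diamond (q \lor r) requires q \lor r at some successor in {w3, w5}.
  q \lor r holds at w3, so \Diamond (q \lor r) is true at w3.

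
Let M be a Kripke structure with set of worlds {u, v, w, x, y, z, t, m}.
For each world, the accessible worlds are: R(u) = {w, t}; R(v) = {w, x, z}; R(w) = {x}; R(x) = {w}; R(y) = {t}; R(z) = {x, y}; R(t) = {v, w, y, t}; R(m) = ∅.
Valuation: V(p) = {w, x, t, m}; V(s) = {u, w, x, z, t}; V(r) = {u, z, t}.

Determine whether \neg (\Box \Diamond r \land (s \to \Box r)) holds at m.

Recall that \Box ψ holds at a world iff ψ holds at every accessible world, and \Diamond ψ holds iff ψ holds at some accessible world.
At m: \Box \Diamond r \land (s \to \Box r) is true, so \neg (\Box \Diamond r \land (s \to \Box r)) is false.
  At m: \Box \Diamond r is true, s \to \Box r is true, so \Box \Diamond r \land (s \to \Box r) is true.
    At m: no accessible worlds, so \Box \Diamond r holds vacuously.
    At m: s is false, \Box r is true, so s \to \Box r is true.
      At m: no accessible worlds, so \Box r holds vacuously.

No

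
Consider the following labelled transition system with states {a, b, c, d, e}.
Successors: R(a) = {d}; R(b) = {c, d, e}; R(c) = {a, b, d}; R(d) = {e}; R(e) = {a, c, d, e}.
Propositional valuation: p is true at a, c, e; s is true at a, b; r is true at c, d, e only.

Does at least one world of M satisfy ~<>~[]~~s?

No

Let φ = ~<>~[]~~s. Evaluate φ at each world:
  a (successors {d}): φ is false.
  b (successors {c, d, e}): φ is false.
  c (successors {a, b, d}): φ is false.
  d (successors {e}): φ is false.
  e (successors {a, c, d, e}): φ is false.
For instance, at c:
  At c: <>~[]~~s is true, so ~<>~[]~~s is false.
    At c: <>~[]~~s requires ~[]~~s at some successor in {a, b, d}.
      ~[]~~s holds at a, so <>~[]~~s is true at c.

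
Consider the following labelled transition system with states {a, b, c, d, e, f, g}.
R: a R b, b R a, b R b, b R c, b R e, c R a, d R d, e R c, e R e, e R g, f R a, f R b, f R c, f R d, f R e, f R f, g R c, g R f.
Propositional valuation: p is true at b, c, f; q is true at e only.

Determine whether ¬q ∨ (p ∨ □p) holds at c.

At c: ¬q is true, p ∨ □p is true, so ¬q ∨ (p ∨ □p) is true.
  At c: p is true, □p is false, so p ∨ □p is true.
    At c: □p requires p at every successor {a}.
      p fails at a, so □p is false at c.

Yes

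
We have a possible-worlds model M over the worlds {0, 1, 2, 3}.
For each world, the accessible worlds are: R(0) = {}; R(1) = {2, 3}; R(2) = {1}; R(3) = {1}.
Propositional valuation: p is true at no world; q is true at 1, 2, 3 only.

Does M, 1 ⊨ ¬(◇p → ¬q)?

At 1: ◇p → ¬q is true, so ¬(◇p → ¬q) is false.
  At 1: ◇p is false, ¬q is false, so ◇p → ¬q is true.
    At 1: ◇p requires p at some successor in {2, 3}.
      At 2: p is false.
      At 3: p is false.
    So ◇p is false at 1.

No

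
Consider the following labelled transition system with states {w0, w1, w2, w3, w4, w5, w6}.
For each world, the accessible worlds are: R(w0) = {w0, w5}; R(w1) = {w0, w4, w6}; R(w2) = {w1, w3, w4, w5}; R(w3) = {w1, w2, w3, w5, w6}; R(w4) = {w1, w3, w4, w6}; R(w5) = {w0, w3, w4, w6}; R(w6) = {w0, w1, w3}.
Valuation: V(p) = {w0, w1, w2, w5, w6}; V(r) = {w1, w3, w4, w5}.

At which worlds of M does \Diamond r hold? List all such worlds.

Let φ = \Diamond r. Evaluate φ at each world:
  w0 (successors {w0, w5}): φ is true.
  w1 (successors {w0, w4, w6}): φ is true.
  w2 (successors {w1, w3, w4, w5}): φ is true.
  w3 (successors {w1, w2, w3, w5, w6}): φ is true.
  w4 (successors {w1, w3, w4, w6}): φ is true.
  w5 (successors {w0, w3, w4, w6}): φ is true.
  w6 (successors {w0, w1, w3}): φ is true.
For instance, at w3:
  At w3: \Diamond r requires r at some successor in {w1, w2, w3, w5, w6}.
    r holds at w1, so \Diamond r is true at w3.
Satisfying worlds: {w0, w1, w2, w3, w4, w5, w6}

w0, w1, w2, w3, w4, w5, w6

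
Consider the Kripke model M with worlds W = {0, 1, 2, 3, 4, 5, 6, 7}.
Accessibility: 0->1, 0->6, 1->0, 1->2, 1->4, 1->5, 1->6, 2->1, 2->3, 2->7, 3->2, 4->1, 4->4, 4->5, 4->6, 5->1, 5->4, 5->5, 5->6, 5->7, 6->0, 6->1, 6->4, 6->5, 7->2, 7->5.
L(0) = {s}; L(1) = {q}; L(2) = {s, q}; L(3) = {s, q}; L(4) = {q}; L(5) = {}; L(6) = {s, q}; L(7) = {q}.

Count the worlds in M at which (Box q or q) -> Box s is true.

2

Recall that Box ψ holds at a world iff ψ holds at every accessible world, and Dia ψ holds iff ψ holds at some accessible world.
Let φ = (Box q or q) -> Box s. Evaluate φ at each world:
  0 (successors {1, 6}): φ is false.
  1 (successors {0, 2, 4, 5, 6}): φ is false.
  2 (successors {1, 3, 7}): φ is false.
  3 (successors {2}): φ is true.
  4 (successors {1, 4, 5, 6}): φ is false.
  5 (successors {1, 4, 5, 6, 7}): φ is true.
  6 (successors {0, 1, 4, 5}): φ is false.
  7 (successors {2, 5}): φ is false.
For instance, at 5:
  At 5: Box q or q is false, Box s is false, so (Box q or q) -> Box s is true.
    At 5: Box q is false, q is false, so Box q or q is false.
      At 5: Box q requires q at every successor {1, 4, 5, 6, 7}.
        q fails at 5, so Box q is false at 5.
    At 5: Box s requires s at every successor {1, 4, 5, 6, 7}.
      s fails at 1, so Box s is false at 5.
Satisfying worlds: {3, 5}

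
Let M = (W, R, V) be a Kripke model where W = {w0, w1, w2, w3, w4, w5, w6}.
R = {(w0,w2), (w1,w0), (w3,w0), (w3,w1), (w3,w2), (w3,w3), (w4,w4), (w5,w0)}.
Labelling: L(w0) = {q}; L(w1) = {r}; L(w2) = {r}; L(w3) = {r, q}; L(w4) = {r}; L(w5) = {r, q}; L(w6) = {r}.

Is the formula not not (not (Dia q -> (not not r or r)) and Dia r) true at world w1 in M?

At w1: not (not (Dia q -> (not not r or r)) and Dia r) is true, so not not (not (Dia q -> (not not r or r)) and Dia r) is false.
  At w1: not (Dia q -> (not not r or r)) and Dia r is false, so not (not (Dia q -> (not not r or r)) and Dia r) is true.
    At w1: not (Dia q -> (not not r or r)) is false, Dia r is false, so not (Dia q -> (not not r or r)) and Dia r is false.
      At w1: Dia q -> (not not r or r) is true, so not (Dia q -> (not not r or r)) is false.
      At w1: Dia r requires r at some successor in {w0}.
        At w0: r is false.
      So Dia r is false at w1.

No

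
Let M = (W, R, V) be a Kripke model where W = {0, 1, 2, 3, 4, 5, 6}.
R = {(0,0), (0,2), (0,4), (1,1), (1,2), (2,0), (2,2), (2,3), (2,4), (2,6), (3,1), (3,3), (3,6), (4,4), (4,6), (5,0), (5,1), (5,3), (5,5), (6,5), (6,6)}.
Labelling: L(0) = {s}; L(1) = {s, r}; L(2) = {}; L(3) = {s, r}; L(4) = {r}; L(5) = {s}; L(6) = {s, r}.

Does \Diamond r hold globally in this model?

Yes

Let φ = \Diamond r. Evaluate φ at each world:
  0 (successors {0, 2, 4}): φ is true.
  1 (successors {1, 2}): φ is true.
  2 (successors {0, 2, 3, 4, 6}): φ is true.
  3 (successors {1, 3, 6}): φ is true.
  4 (successors {4, 6}): φ is true.
  5 (successors {0, 1, 3, 5}): φ is true.
  6 (successors {5, 6}): φ is true.
For instance, at 6:
  At 6: \Diamond r requires r at some successor in {5, 6}.
    r holds at 6, so \Diamond r is true at 6.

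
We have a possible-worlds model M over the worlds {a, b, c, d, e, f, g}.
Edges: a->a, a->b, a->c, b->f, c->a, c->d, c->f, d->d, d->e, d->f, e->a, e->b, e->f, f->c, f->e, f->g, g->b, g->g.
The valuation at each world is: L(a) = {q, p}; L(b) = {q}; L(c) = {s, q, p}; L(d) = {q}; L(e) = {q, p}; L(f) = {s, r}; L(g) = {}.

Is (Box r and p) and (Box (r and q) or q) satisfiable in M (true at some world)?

No

Let φ = (Box r and p) and (Box (r and q) or q). Evaluate φ at each world:
  a (successors {a, b, c}): φ is false.
  b (successors {f}): φ is false.
  c (successors {a, d, f}): φ is false.
  d (successors {d, e, f}): φ is false.
  e (successors {a, b, f}): φ is false.
  f (successors {c, e, g}): φ is false.
  g (successors {b, g}): φ is false.
For instance, at f:
  At f: Box r and p is false, Box (r and q) or q is false, so (Box r and p) and (Box (r and q) or q) is false.
    At f: Box r is false, p is false, so Box r and p is false.
      At f: Box r requires r at every successor {c, e, g}.
        r fails at c, so Box r is false at f.
    At f: Box (r and q) is false, q is false, so Box (r and q) or q is false.
      At f: Box (r and q) requires r and q at every successor {c, e, g}.
        r and q fails at c, so Box (r and q) is false at f.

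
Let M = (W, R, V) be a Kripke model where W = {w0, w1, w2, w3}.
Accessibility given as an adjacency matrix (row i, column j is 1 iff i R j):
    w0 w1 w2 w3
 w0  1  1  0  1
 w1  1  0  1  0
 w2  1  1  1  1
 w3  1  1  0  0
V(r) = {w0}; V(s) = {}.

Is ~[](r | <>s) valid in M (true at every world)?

Let φ = ~[](r | <>s). Evaluate φ at each world:
  w0 (successors {w0, w1, w3}): φ is true.
  w1 (successors {w0, w2}): φ is true.
  w2 (successors {w0, w1, w2, w3}): φ is true.
  w3 (successors {w0, w1}): φ is true.
For instance, at w2:
  At w2: [](r | <>s) is false, so ~[](r | <>s) is true.
    At w2: [](r | <>s) requires r | <>s at every successor {w0, w1, w2, w3}.
      r | <>s fails at w1, so [](r | <>s) is false at w2.

Yes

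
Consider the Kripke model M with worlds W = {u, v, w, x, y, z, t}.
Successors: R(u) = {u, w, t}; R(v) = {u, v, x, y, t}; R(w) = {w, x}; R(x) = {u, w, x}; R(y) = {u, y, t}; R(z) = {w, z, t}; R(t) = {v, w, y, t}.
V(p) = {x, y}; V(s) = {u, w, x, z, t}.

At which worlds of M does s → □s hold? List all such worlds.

Recall that □ψ holds at a world iff ψ holds at every accessible world, and ◇ψ holds iff ψ holds at some accessible world.
Let φ = s → □s. Evaluate φ at each world:
  u (successors {u, w, t}): φ is true.
  v (successors {u, v, x, y, t}): φ is true.
  w (successors {w, x}): φ is true.
  x (successors {u, w, x}): φ is true.
  y (successors {u, y, t}): φ is true.
  z (successors {w, z, t}): φ is true.
  t (successors {v, w, y, t}): φ is false.
For instance, at t:
  At t: s is true, □s is false, so s → □s is false.
    At t: □s requires s at every successor {v, w, y, t}.
      s fails at v, so □s is false at t.
Satisfying worlds: {u, v, w, x, y, z}

u, v, w, x, y, z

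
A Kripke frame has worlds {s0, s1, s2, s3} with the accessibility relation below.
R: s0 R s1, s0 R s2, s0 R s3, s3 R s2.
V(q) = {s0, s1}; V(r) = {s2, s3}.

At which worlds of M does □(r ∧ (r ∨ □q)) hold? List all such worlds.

Let φ = □(r ∧ (r ∨ □q)). Evaluate φ at each world:
  s0 (successors {s1, s2, s3}): φ is false.
  s1 (successors ∅): φ is true.
  s2 (successors ∅): φ is true.
  s3 (successors {s2}): φ is true.
For instance, at s0:
  At s0: □(r ∧ (r ∨ □q)) requires r ∧ (r ∨ □q) at every successor {s1, s2, s3}.
    r ∧ (r ∨ □q) fails at s1, so □(r ∧ (r ∨ □q)) is false at s0.
      At s1: r is false, r ∨ □q is true, so r ∧ (r ∨ □q) is false.
Satisfying worlds: {s1, s2, s3}

s1, s2, s3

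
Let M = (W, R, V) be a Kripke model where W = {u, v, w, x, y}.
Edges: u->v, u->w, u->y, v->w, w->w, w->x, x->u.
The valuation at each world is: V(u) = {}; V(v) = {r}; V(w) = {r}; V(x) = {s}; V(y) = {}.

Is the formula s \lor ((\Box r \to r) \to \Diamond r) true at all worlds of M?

Let φ = s \lor ((\Box r \to r) \to \Diamond r). Evaluate φ at each world:
  u (successors {v, w, y}): φ is true.
  v (successors {w}): φ is true.
  w (successors {w, x}): φ is true.
  x (successors {u}): φ is true.
  y (successors ∅): φ is true.
For instance, at u:
  At u: s is false, (\Box r \to r) \to \Diamond r is true, so s \lor ((\Box r \to r) \to \Diamond r) is true.
    At u: \Box r \to r is true, \Diamond r is true, so (\Box r \to r) \to \Diamond r is true.
      At u: \Box r is false, r is false, so \Box r \to r is true.
      At u: \Diamond r requires r at some successor in {v, w, y}.
        r holds at v, so \Diamond r is true at u.

Yes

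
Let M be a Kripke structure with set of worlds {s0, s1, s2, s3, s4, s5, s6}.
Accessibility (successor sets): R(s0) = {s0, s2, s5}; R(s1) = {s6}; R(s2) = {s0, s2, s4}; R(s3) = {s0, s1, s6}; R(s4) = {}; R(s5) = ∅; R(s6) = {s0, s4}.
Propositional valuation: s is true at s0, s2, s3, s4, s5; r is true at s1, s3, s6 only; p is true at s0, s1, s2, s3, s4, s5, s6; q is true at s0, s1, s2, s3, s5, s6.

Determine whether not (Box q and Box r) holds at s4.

At s4: Box q and Box r is true, so not (Box q and Box r) is false.
  At s4: Box q is true, Box r is true, so Box q and Box r is true.
    At s4: no accessible worlds, so Box q holds vacuously.
    At s4: no accessible worlds, so Box r holds vacuously.

No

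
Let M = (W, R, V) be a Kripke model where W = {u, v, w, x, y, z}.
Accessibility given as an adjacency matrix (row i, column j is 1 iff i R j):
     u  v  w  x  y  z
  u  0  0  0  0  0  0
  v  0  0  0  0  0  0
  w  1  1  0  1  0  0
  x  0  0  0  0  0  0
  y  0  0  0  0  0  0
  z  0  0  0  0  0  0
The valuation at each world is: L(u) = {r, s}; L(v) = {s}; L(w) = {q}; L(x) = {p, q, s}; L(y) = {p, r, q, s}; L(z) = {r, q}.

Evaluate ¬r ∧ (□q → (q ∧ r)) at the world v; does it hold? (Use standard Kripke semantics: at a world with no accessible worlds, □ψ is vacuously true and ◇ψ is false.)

Recall that □ψ holds at a world iff ψ holds at every accessible world, and ◇ψ holds iff ψ holds at some accessible world.
At v: ¬r is true, □q → (q ∧ r) is false, so ¬r ∧ (□q → (q ∧ r)) is false.
  At v: □q is true, q ∧ r is false, so □q → (q ∧ r) is false.
    At v: no accessible worlds, so □q holds vacuously.

No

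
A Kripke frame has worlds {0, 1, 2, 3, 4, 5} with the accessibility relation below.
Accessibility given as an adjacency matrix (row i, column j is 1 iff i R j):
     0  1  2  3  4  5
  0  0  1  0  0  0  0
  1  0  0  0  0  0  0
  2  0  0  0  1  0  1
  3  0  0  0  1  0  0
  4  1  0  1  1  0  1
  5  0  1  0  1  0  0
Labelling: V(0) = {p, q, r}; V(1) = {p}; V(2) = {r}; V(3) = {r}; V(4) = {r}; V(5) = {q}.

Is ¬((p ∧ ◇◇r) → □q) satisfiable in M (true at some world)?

Let φ = ¬((p ∧ ◇◇r) → □q). Evaluate φ at each world:
  0 (successors {1}): φ is false.
  1 (successors ∅): φ is false.
  2 (successors {3, 5}): φ is false.
  3 (successors {3}): φ is false.
  4 (successors {0, 2, 3, 5}): φ is false.
  5 (successors {1, 3}): φ is false.
For instance, at 5:
  At 5: (p ∧ ◇◇r) → □q is true, so ¬((p ∧ ◇◇r) → □q) is false.
    At 5: p ∧ ◇◇r is false, □q is false, so (p ∧ ◇◇r) → □q is true.
      At 5: p is false, ◇◇r is true, so p ∧ ◇◇r is false.
      At 5: □q requires q at every successor {1, 3}.
        q fails at 1, so □q is false at 5.

No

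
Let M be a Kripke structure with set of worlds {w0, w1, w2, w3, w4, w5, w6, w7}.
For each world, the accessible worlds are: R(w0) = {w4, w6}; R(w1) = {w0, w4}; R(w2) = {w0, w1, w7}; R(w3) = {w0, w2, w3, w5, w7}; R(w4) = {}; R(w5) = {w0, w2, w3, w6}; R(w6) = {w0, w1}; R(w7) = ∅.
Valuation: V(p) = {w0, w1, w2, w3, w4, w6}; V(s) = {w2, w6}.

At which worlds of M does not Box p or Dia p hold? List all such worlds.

Let φ = not Box p or Dia p. Evaluate φ at each world:
  w0 (successors {w4, w6}): φ is true.
  w1 (successors {w0, w4}): φ is true.
  w2 (successors {w0, w1, w7}): φ is true.
  w3 (successors {w0, w2, w3, w5, w7}): φ is true.
  w4 (successors ∅): φ is false.
  w5 (successors {w0, w2, w3, w6}): φ is true.
  w6 (successors {w0, w1}): φ is true.
  w7 (successors ∅): φ is false.
For instance, at w3:
  At w3: not Box p is true, Dia p is true, so not Box p or Dia p is true.
    At w3: Box p is false, so not Box p is true.
      At w3: Box p requires p at every successor {w0, w2, w3, w5, w7}.
        p fails at w5, so Box p is false at w3.
    At w3: Dia p requires p at some successor in {w0, w2, w3, w5, w7}.
      p holds at w0, so Dia p is true at w3.
Satisfying worlds: {w0, w1, w2, w3, w5, w6}

w0, w1, w2, w3, w5, w6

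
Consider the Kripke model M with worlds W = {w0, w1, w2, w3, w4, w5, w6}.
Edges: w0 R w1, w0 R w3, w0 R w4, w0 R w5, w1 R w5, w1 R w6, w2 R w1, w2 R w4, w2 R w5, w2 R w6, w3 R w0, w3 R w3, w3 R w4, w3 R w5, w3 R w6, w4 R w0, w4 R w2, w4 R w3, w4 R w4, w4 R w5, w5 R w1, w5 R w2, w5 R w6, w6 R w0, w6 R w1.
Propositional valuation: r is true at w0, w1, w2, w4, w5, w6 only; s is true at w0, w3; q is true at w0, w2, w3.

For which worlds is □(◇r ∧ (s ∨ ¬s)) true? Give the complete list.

Let φ = □(◇r ∧ (s ∨ ¬s)). Evaluate φ at each world:
  w0 (successors {w1, w3, w4, w5}): φ is true.
  w1 (successors {w5, w6}): φ is true.
  w2 (successors {w1, w4, w5, w6}): φ is true.
  w3 (successors {w0, w3, w4, w5, w6}): φ is true.
  w4 (successors {w0, w2, w3, w4, w5}): φ is true.
  w5 (successors {w1, w2, w6}): φ is true.
  w6 (successors {w0, w1}): φ is true.
For instance, at w2:
  At w2: □(◇r ∧ (s ∨ ¬s)) requires ◇r ∧ (s ∨ ¬s) at every successor {w1, w4, w5, w6}.
    At w1: ◇r ∧ (s ∨ ¬s) is true.
    At w4: ◇r ∧ (s ∨ ¬s) is true.
    At w5: ◇r ∧ (s ∨ ¬s) is true.
    At w6: ◇r ∧ (s ∨ ¬s) is true.
  So □(◇r ∧ (s ∨ ¬s)) is true at w2.
Satisfying worlds: {w0, w1, w2, w3, w4, w5, w6}

w0, w1, w2, w3, w4, w5, w6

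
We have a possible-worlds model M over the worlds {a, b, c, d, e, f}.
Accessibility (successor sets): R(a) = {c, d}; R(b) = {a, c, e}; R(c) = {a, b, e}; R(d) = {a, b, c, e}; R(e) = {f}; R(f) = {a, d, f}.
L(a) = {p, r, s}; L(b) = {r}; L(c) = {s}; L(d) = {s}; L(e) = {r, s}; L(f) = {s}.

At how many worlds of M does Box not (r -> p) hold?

Let φ = Box not (r -> p). Evaluate φ at each world:
  a (successors {c, d}): φ is false.
  b (successors {a, c, e}): φ is false.
  c (successors {a, b, e}): φ is false.
  d (successors {a, b, c, e}): φ is false.
  e (successors {f}): φ is false.
  f (successors {a, d, f}): φ is false.
For instance, at e:
  At e: Box not (r -> p) requires not (r -> p) at every successor {f}.
    not (r -> p) fails at f, so Box not (r -> p) is false at e.
Satisfying worlds: none.

0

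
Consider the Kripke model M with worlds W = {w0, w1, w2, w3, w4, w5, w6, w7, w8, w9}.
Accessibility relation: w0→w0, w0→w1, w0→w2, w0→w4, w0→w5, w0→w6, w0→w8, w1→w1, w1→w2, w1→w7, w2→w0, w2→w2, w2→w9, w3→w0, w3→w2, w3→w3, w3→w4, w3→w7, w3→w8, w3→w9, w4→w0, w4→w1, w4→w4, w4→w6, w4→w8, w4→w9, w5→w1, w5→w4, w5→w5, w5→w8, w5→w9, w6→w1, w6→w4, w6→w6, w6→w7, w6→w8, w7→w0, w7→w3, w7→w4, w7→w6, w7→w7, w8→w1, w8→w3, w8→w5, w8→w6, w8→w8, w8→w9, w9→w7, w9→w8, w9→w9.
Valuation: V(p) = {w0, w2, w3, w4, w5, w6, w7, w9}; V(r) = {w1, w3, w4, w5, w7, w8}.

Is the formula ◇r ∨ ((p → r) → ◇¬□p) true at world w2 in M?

At w2: ◇r is false, (p → r) → ◇¬□p is true, so ◇r ∨ ((p → r) → ◇¬□p) is true.
  At w2: ◇r requires r at some successor in {w0, w2, w9}.
    At w0: r is false.
    At w2: r is false.
    At w9: r is false.
  So ◇r is false at w2.
  At w2: p → r is false, ◇¬□p is true, so (p → r) → ◇¬□p is true.
    At w2: ◇¬□p requires ¬□p at some successor in {w0, w2, w9}.
      ¬□p holds at w0, so ◇¬□p is true at w2.

Yes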